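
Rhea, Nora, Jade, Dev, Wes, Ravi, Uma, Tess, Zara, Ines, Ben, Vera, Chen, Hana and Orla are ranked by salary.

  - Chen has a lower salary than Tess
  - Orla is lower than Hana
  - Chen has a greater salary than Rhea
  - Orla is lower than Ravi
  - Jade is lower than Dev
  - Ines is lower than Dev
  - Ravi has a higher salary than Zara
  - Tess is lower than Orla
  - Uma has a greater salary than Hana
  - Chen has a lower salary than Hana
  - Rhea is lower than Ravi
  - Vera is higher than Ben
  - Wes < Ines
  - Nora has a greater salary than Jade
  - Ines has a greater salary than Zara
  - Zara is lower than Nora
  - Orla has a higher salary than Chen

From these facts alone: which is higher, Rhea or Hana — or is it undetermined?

The relevant relations are Rhea < Chen; Chen < Tess; Tess < Orla; Orla < Hana.
Chaining these gives Rhea < Chen < Tess < Orla < Hana.
So Hana is higher.

Hana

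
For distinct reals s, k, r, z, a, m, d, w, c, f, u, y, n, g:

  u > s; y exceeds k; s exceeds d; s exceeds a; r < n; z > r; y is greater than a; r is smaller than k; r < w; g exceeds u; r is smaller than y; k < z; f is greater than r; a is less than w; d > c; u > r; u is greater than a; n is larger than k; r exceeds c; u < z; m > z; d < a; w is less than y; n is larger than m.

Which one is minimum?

c

d is not least since c < d; a is not least since d < a; r is not least since c < r; w is not least since r < w; k is not least since r < k; s is not least since d < s; u is not least since r < u; z is not least since r < z; g is not least since u < g; f is not least since r < f; y is not least since a < y; m is not least since z < m; n is not least since m < n.
Only c has nothing below it, so c is the minimum.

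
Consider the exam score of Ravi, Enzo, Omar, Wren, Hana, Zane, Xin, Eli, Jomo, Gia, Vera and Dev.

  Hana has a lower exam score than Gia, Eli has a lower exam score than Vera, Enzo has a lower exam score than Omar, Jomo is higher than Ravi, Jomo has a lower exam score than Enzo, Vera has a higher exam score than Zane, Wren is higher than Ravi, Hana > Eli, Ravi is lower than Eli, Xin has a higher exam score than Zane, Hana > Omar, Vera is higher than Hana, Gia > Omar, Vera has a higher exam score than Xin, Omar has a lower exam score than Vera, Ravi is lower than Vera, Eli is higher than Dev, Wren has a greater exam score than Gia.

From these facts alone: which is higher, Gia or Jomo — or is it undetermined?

Gia

Following the relations from Jomo: Jomo < Enzo < Omar < Hana < Gia.
So Gia is higher.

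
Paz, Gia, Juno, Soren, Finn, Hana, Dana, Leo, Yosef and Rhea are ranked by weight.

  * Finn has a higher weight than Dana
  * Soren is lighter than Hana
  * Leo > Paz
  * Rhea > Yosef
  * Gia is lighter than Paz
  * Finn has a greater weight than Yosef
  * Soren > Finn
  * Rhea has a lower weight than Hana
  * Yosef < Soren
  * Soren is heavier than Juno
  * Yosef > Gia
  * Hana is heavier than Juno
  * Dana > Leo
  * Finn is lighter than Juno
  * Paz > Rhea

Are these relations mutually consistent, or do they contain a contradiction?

The single ordering Gia < Yosef < Rhea < Paz < Leo < Dana < Finn < Juno < Soren < Hana satisfies every listed relation, so no contradiction arises.

consistent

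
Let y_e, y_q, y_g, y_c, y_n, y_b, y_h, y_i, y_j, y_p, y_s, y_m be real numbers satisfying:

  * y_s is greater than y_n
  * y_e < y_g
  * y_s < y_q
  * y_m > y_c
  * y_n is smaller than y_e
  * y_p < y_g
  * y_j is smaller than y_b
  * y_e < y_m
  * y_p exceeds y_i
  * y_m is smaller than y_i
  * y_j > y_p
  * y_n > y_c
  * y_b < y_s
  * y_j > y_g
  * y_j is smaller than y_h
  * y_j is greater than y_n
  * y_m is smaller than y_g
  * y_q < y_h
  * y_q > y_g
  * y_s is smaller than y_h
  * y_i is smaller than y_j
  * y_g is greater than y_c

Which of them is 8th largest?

Chaining the given pairs: y_c < y_n < y_e < y_m < y_i < y_p < y_g < y_j < y_b < y_s < y_q < y_h.
The 8th largest is y_i.

y_i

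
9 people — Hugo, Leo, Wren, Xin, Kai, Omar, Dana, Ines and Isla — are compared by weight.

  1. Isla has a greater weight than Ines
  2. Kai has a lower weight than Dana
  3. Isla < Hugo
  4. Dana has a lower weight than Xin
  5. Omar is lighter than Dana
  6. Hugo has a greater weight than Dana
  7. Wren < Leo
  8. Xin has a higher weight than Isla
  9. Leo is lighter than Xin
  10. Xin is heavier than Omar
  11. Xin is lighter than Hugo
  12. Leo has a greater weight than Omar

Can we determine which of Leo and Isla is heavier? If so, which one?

undetermined

Following every chain through Isla: above Isla we get Xin, Hugo; below Isla we get Ines.
Leo is not reached, and no chain runs the other way from Leo to Isla.
So the given relations leave the order of Isla and Leo undetermined.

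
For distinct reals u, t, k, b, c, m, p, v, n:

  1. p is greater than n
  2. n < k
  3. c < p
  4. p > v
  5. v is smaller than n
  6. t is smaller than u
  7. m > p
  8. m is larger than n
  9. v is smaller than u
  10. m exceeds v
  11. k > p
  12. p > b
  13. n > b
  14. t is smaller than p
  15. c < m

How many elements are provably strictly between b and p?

1

Chaining upward from b reaches: n, m, k.
Chaining downward from p reaches: v, t, n, c.
Strictly between b and p are those in both lists: n — 1 element.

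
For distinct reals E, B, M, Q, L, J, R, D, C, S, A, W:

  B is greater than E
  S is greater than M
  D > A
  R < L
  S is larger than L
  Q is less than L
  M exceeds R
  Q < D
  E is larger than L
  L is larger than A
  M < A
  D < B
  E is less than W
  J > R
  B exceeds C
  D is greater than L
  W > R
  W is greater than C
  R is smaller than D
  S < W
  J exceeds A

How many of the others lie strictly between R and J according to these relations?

2

Chaining upward from R reaches: M, A, L, S, E, W, D, B.
Chaining downward from J reaches: M, A.
Strictly between R and J are those in both lists: M, A — 2 elements.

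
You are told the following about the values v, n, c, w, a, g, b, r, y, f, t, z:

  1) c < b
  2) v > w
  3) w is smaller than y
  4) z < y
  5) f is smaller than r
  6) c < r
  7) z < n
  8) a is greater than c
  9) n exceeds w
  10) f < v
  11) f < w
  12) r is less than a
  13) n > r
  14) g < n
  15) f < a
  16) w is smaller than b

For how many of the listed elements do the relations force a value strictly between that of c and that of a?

Chaining upward from c reaches: r, n, b.
Chaining downward from a reaches: f, r.
Strictly between c and a are those in both lists: r — 1 element.

1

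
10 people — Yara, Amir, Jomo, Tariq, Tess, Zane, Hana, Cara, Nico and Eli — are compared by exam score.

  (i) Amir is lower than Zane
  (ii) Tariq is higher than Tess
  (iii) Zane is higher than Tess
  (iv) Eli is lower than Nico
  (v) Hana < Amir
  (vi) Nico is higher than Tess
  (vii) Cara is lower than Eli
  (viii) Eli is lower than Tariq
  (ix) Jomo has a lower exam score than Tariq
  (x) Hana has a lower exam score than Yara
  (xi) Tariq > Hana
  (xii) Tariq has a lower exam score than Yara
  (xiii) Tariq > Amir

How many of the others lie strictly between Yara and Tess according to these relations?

The relations place Tess below Yara. An element lies strictly between them when it is forced above Tess and also forced below Yara.
Above Tess: {Zane, Nico, Tariq}. Below Yara: {Jomo, Cara, Hana, Amir, Eli, Tariq}.
Intersection: {Tariq} — 1.

1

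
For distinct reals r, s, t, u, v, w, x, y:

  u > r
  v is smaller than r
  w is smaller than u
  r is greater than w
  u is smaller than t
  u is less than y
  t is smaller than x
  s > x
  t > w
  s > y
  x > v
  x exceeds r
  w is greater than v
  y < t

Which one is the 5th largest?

Chaining the given pairs: v < w < r < u < y < t < x < s.
Counting 5 from the largest end gives u.

u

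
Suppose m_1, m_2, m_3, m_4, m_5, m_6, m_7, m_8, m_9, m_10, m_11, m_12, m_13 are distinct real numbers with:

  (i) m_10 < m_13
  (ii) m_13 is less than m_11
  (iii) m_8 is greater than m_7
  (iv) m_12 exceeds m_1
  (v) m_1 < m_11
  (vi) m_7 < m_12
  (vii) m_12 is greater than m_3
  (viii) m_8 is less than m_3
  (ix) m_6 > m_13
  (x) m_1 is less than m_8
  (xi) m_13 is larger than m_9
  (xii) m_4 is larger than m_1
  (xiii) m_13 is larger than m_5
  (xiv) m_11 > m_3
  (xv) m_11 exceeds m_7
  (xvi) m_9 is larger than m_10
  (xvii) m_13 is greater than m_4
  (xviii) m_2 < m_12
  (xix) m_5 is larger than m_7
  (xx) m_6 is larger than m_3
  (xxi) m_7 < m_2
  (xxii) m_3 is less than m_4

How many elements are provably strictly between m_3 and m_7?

1

The relations place m_7 below m_3. An element lies strictly between them when it is forced above m_7 and also forced below m_3.
Above m_7: {m_5, m_2, m_8, m_12, m_4, m_13, m_6, m_11}. Below m_3: {m_1, m_8}.
Intersection: {m_8} — 1.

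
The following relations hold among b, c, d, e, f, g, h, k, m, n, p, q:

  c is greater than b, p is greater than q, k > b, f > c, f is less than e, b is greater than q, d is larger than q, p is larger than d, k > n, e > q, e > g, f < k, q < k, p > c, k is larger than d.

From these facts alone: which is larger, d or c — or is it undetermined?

Following every chain through c: above c we get f, k, e, p; below c we get q, b.
d is not reached, and no chain runs the other way from d to c.
So the given relations leave the order of c and d undetermined.

undetermined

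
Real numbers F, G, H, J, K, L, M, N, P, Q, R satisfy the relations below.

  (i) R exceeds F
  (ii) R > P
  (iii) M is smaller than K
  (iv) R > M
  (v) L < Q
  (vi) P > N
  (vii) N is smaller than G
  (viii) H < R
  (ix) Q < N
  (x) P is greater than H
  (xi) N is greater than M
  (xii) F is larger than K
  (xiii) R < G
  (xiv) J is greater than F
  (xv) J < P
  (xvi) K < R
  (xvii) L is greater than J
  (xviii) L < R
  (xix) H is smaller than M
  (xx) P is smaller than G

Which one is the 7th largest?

J

Chaining the given pairs: H < M < K < F < J < L < Q < N < P < R < G.
Counting 7 from the largest end gives J.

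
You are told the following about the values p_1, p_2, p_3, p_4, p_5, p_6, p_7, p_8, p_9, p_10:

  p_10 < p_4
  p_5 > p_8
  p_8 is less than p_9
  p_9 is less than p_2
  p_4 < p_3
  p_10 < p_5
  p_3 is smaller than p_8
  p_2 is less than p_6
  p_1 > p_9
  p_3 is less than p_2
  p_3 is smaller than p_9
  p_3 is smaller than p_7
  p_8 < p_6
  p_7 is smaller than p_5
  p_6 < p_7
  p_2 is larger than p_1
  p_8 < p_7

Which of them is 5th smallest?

p_9

The consecutive relations fix a unique order: p_10 < p_4 < p_3 < p_8 < p_9 < p_1 < p_2 < p_6 < p_7 < p_5.
The 5th smallest is p_9.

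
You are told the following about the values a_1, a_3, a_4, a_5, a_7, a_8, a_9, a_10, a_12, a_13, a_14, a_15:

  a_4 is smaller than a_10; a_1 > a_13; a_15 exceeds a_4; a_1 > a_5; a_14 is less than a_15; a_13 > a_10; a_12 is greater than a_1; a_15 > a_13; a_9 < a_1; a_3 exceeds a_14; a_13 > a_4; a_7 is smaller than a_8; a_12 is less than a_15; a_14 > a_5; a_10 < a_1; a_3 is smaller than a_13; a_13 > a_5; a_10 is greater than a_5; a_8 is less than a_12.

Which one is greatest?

Chaining downward from a_15: directly below it, a_14, a_4, a_13, a_12; then a_5, a_8, a_3, a_10, a_1; then a_9, a_7.
That covers every other element, and nothing is given above a_15, so a_15 is the greatest.

a_15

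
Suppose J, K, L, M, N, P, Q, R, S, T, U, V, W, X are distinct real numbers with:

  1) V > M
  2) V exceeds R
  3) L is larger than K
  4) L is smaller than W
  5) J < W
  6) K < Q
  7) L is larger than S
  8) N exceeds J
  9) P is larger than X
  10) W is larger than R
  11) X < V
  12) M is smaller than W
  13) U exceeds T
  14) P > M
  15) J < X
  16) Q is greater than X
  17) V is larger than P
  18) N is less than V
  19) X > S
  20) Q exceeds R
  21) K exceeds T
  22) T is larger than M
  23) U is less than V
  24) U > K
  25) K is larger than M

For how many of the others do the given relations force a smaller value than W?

7

Directly below W: J, M, L, R.
One step further: S, K (6 so far).
One step further: T (7 so far).
No other element is forced below W by the given relations, so the count is 7.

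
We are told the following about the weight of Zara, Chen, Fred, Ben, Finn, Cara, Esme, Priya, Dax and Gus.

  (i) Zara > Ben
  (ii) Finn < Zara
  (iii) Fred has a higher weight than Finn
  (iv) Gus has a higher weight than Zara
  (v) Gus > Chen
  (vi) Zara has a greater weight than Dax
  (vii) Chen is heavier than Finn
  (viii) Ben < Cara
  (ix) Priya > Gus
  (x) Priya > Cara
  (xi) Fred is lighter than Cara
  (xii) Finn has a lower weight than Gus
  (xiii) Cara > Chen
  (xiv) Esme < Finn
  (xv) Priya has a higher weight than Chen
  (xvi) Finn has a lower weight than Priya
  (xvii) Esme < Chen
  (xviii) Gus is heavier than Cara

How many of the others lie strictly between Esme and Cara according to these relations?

3

The relations place Esme below Cara. An element lies strictly between them when it is forced above Esme and also forced below Cara.
Above Esme: {Finn, Chen, Fred, Zara, Gus, Priya}. Below Cara: {Finn, Chen, Fred, Ben}.
Intersection: {Finn, Chen, Fred} — 3.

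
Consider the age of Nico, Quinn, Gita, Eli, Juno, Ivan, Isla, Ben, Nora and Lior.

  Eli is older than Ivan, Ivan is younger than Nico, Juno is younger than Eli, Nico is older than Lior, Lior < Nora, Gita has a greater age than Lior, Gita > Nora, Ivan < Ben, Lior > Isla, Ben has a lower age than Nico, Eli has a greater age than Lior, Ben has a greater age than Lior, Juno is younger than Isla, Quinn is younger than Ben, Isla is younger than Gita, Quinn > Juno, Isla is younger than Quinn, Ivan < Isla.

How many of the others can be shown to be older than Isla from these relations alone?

7

From Isla the given relations immediately reach Lior, Quinn, Gita.
From those, Ben, Eli, Nora, Nico — 7 in total.
No other element is forced above Isla by the given relations, so the count is 7.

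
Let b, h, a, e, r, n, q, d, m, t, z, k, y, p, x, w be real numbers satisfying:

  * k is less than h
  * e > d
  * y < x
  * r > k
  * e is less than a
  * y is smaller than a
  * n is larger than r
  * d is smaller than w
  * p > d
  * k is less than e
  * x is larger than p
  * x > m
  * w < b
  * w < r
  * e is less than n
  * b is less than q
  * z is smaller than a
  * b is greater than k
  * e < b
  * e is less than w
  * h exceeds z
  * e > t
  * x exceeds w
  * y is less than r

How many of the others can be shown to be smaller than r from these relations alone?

Directly below r: k, y, w.
One step further: d, e (5 so far).
One step further: t (6 so far).
Nothing else is reachable below r; 6 in all.

6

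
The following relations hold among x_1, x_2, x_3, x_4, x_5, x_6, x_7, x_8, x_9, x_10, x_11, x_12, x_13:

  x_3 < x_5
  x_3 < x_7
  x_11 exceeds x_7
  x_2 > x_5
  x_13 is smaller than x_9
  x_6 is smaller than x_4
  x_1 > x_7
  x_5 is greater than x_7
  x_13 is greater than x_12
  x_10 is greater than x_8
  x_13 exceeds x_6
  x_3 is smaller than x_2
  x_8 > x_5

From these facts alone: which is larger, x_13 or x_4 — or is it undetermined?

undetermined

Following every chain through x_13: above x_13 we get x_9; below x_13 we get x_6, x_12.
x_4 is not reached, and no chain runs the other way from x_4 to x_13.
So the given relations leave the order of x_13 and x_4 undetermined.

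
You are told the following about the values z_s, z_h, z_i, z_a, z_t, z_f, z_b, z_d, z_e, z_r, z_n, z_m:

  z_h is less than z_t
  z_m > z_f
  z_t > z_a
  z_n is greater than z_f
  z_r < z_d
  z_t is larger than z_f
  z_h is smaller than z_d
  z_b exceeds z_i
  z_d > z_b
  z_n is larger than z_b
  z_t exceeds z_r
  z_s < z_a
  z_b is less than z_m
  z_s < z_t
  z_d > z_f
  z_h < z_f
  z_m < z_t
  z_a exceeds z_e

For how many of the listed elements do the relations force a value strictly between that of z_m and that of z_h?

1

The relations place z_h below z_m. An element lies strictly between them when it is forced above z_h and also forced below z_m.
Above z_h: {z_f, z_d, z_n, z_t}. Below z_m: {z_i, z_b, z_f}.
Intersection: {z_f} — 1.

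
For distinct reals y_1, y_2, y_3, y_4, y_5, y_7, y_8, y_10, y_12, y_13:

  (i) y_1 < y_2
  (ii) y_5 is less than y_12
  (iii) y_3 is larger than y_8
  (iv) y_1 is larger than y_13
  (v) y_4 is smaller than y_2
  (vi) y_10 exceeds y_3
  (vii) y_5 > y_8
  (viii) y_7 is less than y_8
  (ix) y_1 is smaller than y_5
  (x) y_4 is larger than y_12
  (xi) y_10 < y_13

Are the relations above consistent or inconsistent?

Every relation is compatible with y_7 < y_8 < y_3 < y_10 < y_13 < y_1 < y_5 < y_12 < y_4 < y_2; the set is consistent.

consistent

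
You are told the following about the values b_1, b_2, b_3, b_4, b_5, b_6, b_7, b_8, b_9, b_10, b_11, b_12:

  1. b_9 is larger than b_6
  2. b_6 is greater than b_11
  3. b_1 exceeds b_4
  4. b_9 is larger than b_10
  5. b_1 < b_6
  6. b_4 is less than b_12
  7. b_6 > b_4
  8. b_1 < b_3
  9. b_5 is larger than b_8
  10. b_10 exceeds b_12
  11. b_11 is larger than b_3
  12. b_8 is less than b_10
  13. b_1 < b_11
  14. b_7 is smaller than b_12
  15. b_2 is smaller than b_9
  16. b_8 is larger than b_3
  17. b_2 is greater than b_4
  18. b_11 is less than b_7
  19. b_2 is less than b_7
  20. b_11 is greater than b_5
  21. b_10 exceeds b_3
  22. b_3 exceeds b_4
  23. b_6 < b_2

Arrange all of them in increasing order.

b_4 < b_1 < b_3 < b_8 < b_5 < b_11 < b_6 < b_2 < b_7 < b_12 < b_10 < b_9

The consecutive links are each given: b_4 < b_1; b_1 < b_3; b_3 < b_8; b_8 < b_5; b_5 < b_11; b_11 < b_6; b_6 < b_2; b_2 < b_7; b_7 < b_12; b_12 < b_10; b_10 < b_9.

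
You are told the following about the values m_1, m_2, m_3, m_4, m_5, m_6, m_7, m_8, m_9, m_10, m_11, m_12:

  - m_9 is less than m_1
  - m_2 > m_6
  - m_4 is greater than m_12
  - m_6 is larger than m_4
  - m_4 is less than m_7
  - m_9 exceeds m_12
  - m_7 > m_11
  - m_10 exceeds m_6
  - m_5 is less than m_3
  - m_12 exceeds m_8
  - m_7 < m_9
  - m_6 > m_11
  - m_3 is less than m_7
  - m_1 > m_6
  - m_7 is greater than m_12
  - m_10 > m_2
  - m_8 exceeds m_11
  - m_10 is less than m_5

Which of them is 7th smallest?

Chaining the given pairs: m_11 < m_8 < m_12 < m_4 < m_6 < m_2 < m_10 < m_5 < m_3 < m_7 < m_9 < m_1.
The 7th smallest is m_10.

m_10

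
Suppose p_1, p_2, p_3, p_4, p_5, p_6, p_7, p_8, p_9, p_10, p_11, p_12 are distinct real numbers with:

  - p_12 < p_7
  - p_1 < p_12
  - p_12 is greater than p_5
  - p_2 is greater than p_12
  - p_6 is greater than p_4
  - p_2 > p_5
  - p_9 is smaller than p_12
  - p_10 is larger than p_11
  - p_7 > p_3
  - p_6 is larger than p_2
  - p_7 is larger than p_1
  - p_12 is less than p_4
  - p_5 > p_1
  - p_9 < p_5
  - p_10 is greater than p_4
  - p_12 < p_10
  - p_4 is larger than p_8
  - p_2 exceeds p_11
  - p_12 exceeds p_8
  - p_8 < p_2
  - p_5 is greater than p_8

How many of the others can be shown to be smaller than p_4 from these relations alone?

5

Directly below p_4: p_8, p_12.
One step further: p_9, p_1, p_5 (5 so far).
Nothing else is reachable below p_4; 5 in all.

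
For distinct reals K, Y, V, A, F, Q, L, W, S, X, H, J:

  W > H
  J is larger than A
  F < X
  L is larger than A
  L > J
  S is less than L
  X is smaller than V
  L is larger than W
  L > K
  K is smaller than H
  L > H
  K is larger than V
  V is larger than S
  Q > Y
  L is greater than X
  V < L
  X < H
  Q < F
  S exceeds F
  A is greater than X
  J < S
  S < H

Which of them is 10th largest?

Piecing the relations together gives one ordering: Y < Q < F < X < A < J < S < V < K < H < W < L.
Counting 10 from the largest end gives F.

F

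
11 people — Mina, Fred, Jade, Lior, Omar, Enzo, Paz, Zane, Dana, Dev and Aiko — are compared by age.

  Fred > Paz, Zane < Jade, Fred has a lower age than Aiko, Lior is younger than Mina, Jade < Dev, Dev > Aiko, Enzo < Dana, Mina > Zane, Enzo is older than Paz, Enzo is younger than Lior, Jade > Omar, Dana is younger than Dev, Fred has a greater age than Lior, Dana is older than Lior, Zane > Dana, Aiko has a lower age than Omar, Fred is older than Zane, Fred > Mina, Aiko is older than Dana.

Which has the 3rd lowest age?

The consecutive relations fix a unique order: Paz < Enzo < Lior < Dana < Zane < Mina < Fred < Aiko < Omar < Jade < Dev.
Counting 3 from the smallest end gives Lior.

Lior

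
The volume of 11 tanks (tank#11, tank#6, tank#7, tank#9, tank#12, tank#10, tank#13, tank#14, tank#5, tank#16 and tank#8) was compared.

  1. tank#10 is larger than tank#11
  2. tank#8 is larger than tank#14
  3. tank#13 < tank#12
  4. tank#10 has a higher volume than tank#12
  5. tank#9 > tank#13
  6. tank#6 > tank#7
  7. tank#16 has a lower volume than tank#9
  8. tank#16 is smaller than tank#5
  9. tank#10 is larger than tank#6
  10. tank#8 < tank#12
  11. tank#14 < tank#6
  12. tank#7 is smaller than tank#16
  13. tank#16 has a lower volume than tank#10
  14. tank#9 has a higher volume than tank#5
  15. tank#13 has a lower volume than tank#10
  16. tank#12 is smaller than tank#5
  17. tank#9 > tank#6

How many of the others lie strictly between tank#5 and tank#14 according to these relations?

Chaining upward from tank#14 reaches: tank#8, tank#12, tank#6, tank#9, tank#10.
Chaining downward from tank#5 reaches: tank#13, tank#7, tank#8, tank#12, tank#16.
Strictly between tank#14 and tank#5 are those in both lists: tank#8, tank#12 — 2 elements.

2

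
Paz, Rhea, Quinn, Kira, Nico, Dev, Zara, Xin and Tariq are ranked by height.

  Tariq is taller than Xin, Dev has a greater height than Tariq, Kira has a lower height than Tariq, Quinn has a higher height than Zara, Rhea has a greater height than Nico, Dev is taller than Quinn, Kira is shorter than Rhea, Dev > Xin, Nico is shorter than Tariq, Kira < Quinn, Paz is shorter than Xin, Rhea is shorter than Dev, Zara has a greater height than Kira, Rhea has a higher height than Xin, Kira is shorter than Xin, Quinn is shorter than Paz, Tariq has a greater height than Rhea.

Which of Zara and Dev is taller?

Dev

The relevant relations are Zara < Quinn; Quinn < Paz; Paz < Xin; Xin < Rhea; Rhea < Dev.
Together: Zara < Quinn < Paz < Xin < Rhea < Dev.
So Zara < Dev; Dev is the taller of the two.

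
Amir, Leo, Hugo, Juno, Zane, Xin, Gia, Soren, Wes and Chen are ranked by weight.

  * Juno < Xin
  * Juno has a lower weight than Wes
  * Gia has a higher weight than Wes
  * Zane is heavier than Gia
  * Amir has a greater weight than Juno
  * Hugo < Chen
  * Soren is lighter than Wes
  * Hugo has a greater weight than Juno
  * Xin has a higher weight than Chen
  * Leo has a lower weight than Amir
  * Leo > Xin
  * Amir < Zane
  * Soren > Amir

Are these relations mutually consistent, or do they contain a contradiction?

consistent

Every relation is compatible with Juno < Hugo < Chen < Xin < Leo < Amir < Soren < Wes < Gia < Zane; the set is consistent.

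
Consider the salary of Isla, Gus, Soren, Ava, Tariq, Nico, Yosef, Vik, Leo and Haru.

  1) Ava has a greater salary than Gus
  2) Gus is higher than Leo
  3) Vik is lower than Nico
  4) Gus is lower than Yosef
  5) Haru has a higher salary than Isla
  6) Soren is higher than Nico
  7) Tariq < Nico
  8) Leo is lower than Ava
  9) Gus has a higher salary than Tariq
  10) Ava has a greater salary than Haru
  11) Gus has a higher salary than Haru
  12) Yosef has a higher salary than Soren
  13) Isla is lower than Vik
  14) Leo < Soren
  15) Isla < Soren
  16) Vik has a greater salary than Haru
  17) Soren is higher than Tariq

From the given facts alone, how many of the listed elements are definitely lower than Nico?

4

From Nico the given relations immediately reach Tariq, Vik.
From those, Isla, Haru — 4 in total.
Nothing else is reachable below Nico; 4 in all.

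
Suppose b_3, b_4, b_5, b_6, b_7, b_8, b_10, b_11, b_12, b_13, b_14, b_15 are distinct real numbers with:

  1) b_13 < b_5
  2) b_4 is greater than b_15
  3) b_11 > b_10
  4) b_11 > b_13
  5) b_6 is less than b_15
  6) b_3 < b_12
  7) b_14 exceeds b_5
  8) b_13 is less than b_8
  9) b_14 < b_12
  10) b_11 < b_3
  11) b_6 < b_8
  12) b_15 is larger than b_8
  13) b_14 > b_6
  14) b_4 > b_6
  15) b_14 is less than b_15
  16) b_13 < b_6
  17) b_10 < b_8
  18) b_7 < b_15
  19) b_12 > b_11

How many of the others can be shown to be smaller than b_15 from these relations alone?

From b_15 the given relations immediately reach b_6, b_8, b_7, b_14.
From those, b_10, b_13, b_5 — 7 in total.
No other element is forced below b_15 by the given relations, so the count is 7.

7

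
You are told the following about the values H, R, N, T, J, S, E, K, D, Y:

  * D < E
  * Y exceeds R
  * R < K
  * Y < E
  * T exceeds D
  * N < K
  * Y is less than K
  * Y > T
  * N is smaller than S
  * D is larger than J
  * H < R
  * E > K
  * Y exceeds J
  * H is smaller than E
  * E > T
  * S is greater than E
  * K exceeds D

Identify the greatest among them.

Chaining downward from S: directly below it, N, E; then H, D, T, Y, K; then J, R.
That covers every other element, and nothing is given above S, so S is the greatest.

S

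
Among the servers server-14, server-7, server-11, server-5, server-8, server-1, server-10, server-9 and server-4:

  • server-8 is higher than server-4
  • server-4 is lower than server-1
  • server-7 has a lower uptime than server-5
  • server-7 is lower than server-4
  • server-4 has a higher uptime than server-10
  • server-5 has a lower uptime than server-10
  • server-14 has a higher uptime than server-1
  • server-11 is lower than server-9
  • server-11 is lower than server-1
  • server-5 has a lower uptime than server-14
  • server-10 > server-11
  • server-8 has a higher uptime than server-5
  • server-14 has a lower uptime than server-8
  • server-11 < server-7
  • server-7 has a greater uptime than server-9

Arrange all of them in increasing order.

server-11 < server-9 < server-7 < server-5 < server-10 < server-4 < server-1 < server-14 < server-8

Each adjacent pair is fixed by a given relation: server-11 < server-9; server-9 < server-7; server-7 < server-5; server-5 < server-10; server-10 < server-4; server-4 < server-1; server-1 < server-14; server-14 < server-8. Chaining them end to end gives the full order.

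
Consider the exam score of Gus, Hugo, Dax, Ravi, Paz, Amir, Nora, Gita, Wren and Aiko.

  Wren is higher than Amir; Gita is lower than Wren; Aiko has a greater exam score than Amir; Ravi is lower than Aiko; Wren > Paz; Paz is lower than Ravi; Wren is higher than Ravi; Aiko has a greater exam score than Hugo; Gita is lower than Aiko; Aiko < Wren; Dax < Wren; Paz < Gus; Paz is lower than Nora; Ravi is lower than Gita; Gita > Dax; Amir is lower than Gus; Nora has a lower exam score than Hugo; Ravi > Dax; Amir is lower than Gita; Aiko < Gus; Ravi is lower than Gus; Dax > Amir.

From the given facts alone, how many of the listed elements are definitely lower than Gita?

4

From Gita the given relations immediately reach Amir, Dax, Ravi.
From those, Paz — 4 in total.
No other element is forced below Gita by the given relations, so the count is 4.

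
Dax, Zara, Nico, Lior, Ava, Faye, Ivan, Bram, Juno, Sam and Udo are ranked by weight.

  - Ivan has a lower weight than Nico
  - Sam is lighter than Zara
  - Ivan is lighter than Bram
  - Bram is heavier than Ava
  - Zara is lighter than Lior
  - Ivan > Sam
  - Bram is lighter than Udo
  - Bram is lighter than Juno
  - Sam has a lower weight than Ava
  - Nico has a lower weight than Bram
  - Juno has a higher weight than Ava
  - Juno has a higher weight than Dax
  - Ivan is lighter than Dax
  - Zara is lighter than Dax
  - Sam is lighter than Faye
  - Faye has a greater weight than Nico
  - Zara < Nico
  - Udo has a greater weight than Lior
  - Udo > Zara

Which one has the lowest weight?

Ava is not least since Sam < Ava; Zara is not least since Sam < Zara; Lior is not least since Zara < Lior; Ivan is not least since Sam < Ivan; Nico is not least since Zara < Nico; Dax is not least since Ivan < Dax; Bram is not least since Nico < Bram; Juno is not least since Dax < Juno; Faye is not least since Nico < Faye; Udo is not least since Lior < Udo.
Only Sam has nothing below it, so Sam is the lowest weight.

Sam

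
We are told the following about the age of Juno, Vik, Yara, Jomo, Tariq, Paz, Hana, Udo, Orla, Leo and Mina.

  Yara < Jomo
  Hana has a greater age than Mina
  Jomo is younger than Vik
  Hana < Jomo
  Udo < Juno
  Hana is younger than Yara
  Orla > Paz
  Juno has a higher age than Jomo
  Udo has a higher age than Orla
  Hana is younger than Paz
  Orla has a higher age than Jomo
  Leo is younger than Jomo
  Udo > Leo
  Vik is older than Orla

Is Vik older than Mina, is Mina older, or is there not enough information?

Vik

Link the given pairs in sequence: Mina < Hana; Hana < Paz; Paz < Orla; Orla < Vik.
Together: Mina < Hana < Paz < Orla < Vik.
So Vik is older.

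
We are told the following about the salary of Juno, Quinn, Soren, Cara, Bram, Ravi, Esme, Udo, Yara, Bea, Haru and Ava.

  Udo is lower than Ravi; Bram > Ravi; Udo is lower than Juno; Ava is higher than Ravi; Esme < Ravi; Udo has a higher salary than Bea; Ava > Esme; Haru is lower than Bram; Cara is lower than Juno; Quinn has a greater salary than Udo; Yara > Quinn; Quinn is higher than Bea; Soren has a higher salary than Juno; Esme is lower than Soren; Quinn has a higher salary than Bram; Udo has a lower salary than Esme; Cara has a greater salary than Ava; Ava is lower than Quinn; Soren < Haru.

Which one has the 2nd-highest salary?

Quinn

Piecing the relations together gives one ordering: Bea < Udo < Esme < Ravi < Ava < Cara < Juno < Soren < Haru < Bram < Quinn < Yara.
Counting 2 from the largest end gives Quinn.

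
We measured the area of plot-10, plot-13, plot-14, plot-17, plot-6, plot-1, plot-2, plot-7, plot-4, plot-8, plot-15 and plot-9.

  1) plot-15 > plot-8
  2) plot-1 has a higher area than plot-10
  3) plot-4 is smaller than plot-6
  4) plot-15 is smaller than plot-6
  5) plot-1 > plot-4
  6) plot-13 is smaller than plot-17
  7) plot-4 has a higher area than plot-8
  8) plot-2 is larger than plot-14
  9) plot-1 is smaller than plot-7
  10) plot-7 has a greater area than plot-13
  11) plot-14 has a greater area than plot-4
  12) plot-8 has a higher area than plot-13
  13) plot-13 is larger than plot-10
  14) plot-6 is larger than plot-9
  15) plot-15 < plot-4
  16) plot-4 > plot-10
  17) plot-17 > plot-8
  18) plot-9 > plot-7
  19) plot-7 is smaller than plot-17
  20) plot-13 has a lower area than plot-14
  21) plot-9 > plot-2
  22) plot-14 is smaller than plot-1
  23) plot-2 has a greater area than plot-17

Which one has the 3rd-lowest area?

Chaining the given pairs: plot-10 < plot-13 < plot-8 < plot-15 < plot-4 < plot-14 < plot-1 < plot-7 < plot-17 < plot-2 < plot-9 < plot-6.
The 3rd smallest is plot-8.

plot-8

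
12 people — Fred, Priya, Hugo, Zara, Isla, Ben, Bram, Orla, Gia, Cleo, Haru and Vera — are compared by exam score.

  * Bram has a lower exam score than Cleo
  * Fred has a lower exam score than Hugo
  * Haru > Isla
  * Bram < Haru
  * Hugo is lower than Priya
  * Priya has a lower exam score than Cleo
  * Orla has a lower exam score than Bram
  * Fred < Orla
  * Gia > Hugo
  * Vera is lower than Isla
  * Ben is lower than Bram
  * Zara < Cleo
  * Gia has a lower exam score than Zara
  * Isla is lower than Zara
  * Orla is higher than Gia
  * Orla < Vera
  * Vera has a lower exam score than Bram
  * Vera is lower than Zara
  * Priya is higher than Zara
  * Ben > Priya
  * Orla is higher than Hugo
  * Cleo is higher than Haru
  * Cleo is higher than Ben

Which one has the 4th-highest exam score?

Ben

Chaining the given pairs: Fred < Hugo < Gia < Orla < Vera < Isla < Zara < Priya < Ben < Bram < Haru < Cleo.
The 4th largest is Ben.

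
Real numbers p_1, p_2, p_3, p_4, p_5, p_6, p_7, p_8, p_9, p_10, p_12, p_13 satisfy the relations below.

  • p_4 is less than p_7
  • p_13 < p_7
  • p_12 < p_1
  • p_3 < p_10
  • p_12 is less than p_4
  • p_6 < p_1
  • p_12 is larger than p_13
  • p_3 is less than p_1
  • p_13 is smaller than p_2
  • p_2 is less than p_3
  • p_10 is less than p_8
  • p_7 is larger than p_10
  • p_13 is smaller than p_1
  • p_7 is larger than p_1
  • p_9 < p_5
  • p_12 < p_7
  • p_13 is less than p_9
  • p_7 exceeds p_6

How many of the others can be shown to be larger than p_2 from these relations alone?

5

The elements the relations force above p_2 are p_3, p_10, p_1, p_7, p_8 — no chain reaches any other.
That is 5.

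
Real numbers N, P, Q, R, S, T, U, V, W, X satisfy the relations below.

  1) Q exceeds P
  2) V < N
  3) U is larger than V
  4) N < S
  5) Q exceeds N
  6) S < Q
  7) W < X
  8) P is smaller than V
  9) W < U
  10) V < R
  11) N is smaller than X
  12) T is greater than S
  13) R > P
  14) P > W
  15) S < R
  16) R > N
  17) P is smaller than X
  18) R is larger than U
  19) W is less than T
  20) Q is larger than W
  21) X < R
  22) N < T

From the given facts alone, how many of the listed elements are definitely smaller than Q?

5

The elements the relations force below Q are W, P, V, N, S — no chain reaches any other.
That is 5.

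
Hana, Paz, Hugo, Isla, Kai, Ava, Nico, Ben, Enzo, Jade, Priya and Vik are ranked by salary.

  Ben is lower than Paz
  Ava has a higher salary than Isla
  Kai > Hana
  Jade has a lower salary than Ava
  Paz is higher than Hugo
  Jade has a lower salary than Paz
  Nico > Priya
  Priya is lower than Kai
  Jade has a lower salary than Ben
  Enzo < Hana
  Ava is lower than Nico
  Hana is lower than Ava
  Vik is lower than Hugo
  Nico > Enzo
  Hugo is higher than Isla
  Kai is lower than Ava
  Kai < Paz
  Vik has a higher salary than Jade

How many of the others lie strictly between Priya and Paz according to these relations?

Chaining upward from Priya reaches: Kai, Ava, Nico.
Chaining downward from Paz reaches: Isla, Jade, Enzo, Vik, Hana, Ben, Hugo, Kai.
Strictly between Priya and Paz are those in both lists: Kai — 1 element.

1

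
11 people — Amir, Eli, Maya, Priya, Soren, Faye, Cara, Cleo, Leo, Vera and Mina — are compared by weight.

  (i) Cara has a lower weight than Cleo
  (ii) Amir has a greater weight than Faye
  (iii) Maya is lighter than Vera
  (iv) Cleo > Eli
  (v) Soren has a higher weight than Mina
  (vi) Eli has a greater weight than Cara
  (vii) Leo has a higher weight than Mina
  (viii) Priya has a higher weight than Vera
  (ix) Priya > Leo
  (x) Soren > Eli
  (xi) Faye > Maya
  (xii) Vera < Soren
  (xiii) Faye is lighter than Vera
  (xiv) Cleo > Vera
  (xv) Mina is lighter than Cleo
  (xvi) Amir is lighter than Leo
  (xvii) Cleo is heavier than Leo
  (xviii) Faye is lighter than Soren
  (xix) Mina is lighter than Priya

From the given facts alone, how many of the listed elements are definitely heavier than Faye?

6

The elements the relations force above Faye are Amir, Vera, Soren, Leo, Priya, Cleo — no chain reaches any other.
That is 6.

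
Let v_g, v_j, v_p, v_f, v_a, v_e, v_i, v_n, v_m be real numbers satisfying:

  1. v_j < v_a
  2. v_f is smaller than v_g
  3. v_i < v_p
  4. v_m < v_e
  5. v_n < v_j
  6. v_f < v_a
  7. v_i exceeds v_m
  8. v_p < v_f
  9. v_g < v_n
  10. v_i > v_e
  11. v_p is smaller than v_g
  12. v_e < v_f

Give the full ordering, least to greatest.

Each adjacent pair is fixed by a given relation: v_m < v_e; v_e < v_i; v_i < v_p; v_p < v_f; v_f < v_g; v_g < v_n; v_n < v_j; v_j < v_a. Chaining them end to end gives the full order.

v_m < v_e < v_i < v_p < v_f < v_g < v_n < v_j < v_a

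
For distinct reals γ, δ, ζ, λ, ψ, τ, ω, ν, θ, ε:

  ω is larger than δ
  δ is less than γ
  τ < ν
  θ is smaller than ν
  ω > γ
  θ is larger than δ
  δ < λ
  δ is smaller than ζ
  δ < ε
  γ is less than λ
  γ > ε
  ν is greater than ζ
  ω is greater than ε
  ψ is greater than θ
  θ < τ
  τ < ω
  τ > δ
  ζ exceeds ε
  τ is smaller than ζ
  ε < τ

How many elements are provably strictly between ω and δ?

4

The relations place δ below ω. An element lies strictly between them when it is forced above δ and also forced below ω.
Above δ: {ε, θ, τ, ζ, ψ, γ, λ, ν}. Below ω: {ε, θ, τ, γ}.
Intersection: {ε, θ, τ, γ} — 4.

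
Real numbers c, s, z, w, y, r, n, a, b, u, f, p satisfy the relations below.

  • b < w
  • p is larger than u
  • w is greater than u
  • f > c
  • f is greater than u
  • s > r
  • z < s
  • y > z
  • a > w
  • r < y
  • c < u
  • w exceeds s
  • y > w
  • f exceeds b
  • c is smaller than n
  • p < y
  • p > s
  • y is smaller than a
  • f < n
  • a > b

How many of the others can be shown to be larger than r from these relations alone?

5

Directly above r: s, y.
One step further: w, p, a (5 so far).
Nothing else is reachable above r; 5 in all.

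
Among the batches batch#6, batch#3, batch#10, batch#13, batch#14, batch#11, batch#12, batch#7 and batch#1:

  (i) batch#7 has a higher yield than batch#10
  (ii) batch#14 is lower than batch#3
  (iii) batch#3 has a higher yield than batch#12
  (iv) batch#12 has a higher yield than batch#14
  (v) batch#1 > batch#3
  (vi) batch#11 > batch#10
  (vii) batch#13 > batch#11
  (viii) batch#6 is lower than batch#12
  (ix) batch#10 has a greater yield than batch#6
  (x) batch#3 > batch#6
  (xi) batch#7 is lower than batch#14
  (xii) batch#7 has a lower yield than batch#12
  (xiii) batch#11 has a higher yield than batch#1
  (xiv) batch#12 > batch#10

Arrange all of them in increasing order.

batch#6 < batch#10 < batch#7 < batch#14 < batch#12 < batch#3 < batch#1 < batch#11 < batch#13

Each adjacent pair is fixed by a given relation: batch#6 < batch#10; batch#10 < batch#7; batch#7 < batch#14; batch#14 < batch#12; batch#12 < batch#3; batch#3 < batch#1; batch#1 < batch#11; batch#11 < batch#13. Chaining them end to end gives the full order.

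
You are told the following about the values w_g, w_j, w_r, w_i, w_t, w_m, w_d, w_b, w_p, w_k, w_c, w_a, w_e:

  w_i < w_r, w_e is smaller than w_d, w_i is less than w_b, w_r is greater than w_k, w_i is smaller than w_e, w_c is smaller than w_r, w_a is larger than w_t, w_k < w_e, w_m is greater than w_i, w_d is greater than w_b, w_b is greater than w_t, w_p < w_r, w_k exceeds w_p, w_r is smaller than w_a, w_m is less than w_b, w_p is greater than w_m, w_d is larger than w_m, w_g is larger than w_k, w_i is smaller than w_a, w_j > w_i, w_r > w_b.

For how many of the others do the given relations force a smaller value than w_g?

From w_g the given relations immediately reach w_k.
From those, w_p — 2 in total.
From those, w_m — 3 in total.
From those, w_i — 4 in total.
Nothing else is reachable below w_g; 4 in all.

4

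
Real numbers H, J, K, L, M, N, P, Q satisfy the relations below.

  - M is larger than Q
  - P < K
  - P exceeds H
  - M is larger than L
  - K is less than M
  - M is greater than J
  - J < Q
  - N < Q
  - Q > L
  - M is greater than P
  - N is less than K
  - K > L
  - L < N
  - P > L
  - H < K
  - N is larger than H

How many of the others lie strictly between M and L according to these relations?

4

Chaining upward from L reaches: N, P, K, Q.
Chaining downward from M reaches: H, N, J, P, K, Q.
Strictly between L and M are those in both lists: N, P, K, Q — 4 elements.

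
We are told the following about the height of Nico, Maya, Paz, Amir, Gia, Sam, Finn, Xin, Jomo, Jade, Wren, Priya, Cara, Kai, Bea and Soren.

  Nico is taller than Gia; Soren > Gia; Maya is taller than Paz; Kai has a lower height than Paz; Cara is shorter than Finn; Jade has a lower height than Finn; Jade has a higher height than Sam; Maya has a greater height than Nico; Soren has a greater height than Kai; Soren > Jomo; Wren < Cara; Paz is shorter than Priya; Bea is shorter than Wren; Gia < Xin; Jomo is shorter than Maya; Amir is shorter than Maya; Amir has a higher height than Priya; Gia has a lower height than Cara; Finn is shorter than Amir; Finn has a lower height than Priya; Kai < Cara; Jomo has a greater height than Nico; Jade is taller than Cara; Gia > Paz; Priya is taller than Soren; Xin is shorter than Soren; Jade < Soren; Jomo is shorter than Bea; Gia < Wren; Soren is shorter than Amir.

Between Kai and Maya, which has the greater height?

Maya

Kai < Paz < Gia < Nico < Jomo < Bea < Wren < Cara < Jade < Finn < Priya < Amir < Maya, by transitivity through Paz, Gia, Nico, Jomo, Bea, Wren, Cara, Jade, Finn, Priya, Amir.
So Kai < Maya; Maya is the taller of the two.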